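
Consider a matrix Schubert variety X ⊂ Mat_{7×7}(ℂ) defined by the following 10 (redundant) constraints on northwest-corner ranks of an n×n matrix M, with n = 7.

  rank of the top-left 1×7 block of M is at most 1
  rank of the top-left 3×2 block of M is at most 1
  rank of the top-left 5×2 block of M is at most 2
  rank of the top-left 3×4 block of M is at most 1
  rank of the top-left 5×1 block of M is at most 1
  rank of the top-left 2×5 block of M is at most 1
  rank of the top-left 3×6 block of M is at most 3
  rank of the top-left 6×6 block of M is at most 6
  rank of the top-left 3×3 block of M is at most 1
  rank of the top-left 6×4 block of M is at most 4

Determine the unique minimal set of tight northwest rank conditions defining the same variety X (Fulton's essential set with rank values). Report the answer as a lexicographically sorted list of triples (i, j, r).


Recovering R(i,j) via the rank-extension bound from the 10 conditions:

  i=1: 1, 1, 1, 1, 1, 1, 1
  i=2: 1, 1, 1, 1, 1, 2, 2
  i=3: 1, 1, 1, 1, 2, 3, 3
  i=4: 1, 2, 2, 2, 3, 4, 4
  i=5: 1, 2, 3, 3, 4, 5, 5
  i=6: 1, 2, 3, 4, 5, 6, 6
  i=7: 1, 2, 3, 4, 5, 6, 7

so w = (1, 6, 5, 2, 3, 4, 7).

ℓ(w)=7; the 2 essential cells (i,j,r):

[(2, 5, 1), (3, 4, 1)]


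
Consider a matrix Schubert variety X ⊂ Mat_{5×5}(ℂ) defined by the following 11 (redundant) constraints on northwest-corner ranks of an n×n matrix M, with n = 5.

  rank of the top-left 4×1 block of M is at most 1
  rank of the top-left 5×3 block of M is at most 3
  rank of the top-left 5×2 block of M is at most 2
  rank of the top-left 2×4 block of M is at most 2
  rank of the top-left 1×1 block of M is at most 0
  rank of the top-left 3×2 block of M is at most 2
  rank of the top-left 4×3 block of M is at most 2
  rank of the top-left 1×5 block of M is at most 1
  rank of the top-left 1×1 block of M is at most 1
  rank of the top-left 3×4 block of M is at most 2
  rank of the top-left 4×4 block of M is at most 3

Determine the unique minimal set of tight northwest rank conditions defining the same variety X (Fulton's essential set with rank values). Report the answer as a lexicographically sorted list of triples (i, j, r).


Propagating the 11 rank bounds to every northwest block:

  0 | 1 | 1 | 1 | 1
  1 | 2 | 2 | 2 | 2
  1 | 2 | 2 | 2 | 3
  1 | 2 | 2 | 3 | 4
  1 | 2 | 3 | 4 | 5

the unique w with this rank table is (2, 1, 5, 4, 3).

|D(w)|=4, |Ess(w)|=3:

[(1, 1, 0), (3, 4, 2), (4, 3, 2)]


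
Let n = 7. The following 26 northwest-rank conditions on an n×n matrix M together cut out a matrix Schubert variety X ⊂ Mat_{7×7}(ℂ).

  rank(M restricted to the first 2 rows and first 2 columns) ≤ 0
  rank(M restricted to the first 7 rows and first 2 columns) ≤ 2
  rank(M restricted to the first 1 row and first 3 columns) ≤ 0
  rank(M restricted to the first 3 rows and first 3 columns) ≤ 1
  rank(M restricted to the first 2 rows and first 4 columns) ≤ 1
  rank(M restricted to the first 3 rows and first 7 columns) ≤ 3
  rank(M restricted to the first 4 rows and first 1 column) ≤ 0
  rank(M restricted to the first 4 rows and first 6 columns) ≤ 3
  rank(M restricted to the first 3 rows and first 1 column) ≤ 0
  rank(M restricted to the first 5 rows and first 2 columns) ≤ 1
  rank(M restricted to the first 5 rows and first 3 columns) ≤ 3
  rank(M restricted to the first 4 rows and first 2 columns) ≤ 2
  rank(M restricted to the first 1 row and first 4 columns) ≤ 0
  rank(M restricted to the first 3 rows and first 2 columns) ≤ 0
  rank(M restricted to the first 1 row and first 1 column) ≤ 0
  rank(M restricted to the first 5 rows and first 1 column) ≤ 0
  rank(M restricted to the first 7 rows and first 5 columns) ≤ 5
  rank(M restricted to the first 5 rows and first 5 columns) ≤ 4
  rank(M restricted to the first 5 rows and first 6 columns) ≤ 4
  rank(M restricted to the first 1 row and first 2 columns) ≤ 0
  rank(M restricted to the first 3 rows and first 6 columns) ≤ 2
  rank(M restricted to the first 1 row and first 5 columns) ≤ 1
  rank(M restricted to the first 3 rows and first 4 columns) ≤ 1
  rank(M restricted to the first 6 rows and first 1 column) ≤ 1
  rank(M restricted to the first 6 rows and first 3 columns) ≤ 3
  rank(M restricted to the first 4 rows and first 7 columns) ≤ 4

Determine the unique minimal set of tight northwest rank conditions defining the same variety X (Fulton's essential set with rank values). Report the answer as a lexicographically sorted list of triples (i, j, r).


Propagating the 26 rank bounds to every northwest block:

  R[1]: 0, 0, 0, 0, 1, 1, 1
  R[2]: 0, 0, 1, 1, 2, 2, 2
  R[3]: 0, 0, 1, 1, 2, 2, 3
  R[4]: 0, 1, 2, 2, 3, 3, 4
  R[5]: 0, 1, 2, 3, 4, 4, 5
  R[6]: 1, 2, 3, 4, 5, 5, 6
  R[7]: 1, 2, 3, 4, 5, 6, 7

giving w = (5, 3, 7, 2, 4, 1, 6) via Δ²R.

ℓ(w)=12; the 5 essential cells (i,j,r):

[(1, 4, 0), (3, 2, 0), (3, 4, 1), (3, 6, 2), (5, 1, 0)]


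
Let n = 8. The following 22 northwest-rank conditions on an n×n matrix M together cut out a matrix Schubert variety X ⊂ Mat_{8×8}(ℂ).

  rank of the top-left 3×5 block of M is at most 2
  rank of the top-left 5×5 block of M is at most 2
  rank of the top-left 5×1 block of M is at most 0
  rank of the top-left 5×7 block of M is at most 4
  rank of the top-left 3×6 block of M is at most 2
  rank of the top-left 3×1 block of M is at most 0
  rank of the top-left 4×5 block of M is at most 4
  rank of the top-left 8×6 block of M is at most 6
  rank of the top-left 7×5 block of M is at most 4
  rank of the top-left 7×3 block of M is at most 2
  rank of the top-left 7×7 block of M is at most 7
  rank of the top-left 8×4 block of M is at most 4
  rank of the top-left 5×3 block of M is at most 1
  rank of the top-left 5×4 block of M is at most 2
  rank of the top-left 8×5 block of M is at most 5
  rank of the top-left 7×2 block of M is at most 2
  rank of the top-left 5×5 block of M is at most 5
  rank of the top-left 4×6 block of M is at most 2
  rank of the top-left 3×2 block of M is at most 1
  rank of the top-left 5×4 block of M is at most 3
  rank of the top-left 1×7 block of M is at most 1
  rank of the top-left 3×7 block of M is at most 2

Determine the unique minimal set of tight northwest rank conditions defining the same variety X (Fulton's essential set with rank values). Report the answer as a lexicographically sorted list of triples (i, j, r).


Propagating the 22 rank bounds to every northwest block:

  i=1: 0  1  1  1  1  1  1  1
  i=2: 0  1  1  2  2  2  2  2
  i=3: 0  1  1  2  2  2  2  3
  i=4: 0  1  1  2  2  2  3  4
  i=5: 0  1  1  2  2  3  4  5
  i=6: 1  2  2  3  3  4  5  6
  i=7: 1  2  2  3  4  5  6  7
  i=8: 1  2  3  4  5  6  7  8

the unique w with this rank table is (2, 4, 8, 7, 6, 1, 5, 3).

6 SE-corners of the 16-cell Rothe diagram give Ess(w):

[(3, 7, 2), (4, 6, 2), (5, 1, 0), (5, 3, 1), (5, 5, 2), (7, 3, 2)]


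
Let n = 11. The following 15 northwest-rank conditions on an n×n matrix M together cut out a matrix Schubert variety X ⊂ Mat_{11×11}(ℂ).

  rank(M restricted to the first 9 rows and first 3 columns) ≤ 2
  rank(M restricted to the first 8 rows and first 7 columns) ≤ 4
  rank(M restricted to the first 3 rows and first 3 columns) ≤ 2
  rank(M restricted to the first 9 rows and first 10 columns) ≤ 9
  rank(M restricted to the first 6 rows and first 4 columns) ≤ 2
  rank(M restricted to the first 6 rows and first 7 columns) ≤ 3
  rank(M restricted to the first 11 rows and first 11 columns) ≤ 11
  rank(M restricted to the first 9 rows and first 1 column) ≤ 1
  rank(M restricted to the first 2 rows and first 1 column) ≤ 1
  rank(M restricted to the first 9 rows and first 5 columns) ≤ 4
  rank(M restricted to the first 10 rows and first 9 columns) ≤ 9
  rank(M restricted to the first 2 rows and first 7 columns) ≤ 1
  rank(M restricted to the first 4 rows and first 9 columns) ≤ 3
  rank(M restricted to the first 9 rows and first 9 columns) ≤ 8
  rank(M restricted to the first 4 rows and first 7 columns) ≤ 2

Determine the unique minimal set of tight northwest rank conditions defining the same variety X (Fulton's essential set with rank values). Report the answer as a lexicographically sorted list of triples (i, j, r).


The tightest implied rank at each (i,j), from the 15 conditions:

  R[1]: 1, 1, 1, 1, 1, 1, 1, 1, 1, 1, 1
  R[2]: 1, 1, 1, 1, 1, 1, 1, 2, 2, 2, 2
  R[3]: 1, 2, 2, 2, 2, 2, 2, 3, 3, 3, 3
  R[4]: 1, 2, 2, 2, 2, 2, 2, 3, 3, 4, 4
  R[5]: 1, 2, 2, 2, 3, 3, 3, 4, 4, 5, 5
  R[6]: 1, 2, 2, 2, 3, 3, 3, 4, 5, 6, 6
  R[7]: 1, 2, 2, 3, 4, 4, 4, 5, 6, 7, 7
  R[8]: 1, 2, 2, 3, 4, 4, 4, 5, 6, 7, 8
  R[9]: 1, 2, 2, 3, 4, 5, 5, 6, 7, 8, 9
  R[10]: 1, 2, 3, 4, 5, 6, 6, 7, 8, 9, 10
  R[11]: 1, 2, 3, 4, 5, 6, 7, 8, 9, 10, 11

giving w = (1, 8, 2, 10, 5, 9, 4, 11, 6, 3, 7) via Δ²R.

|D(w)|=23, |Ess(w)|=7:

[(2, 7, 1), (4, 7, 2), (4, 9, 3), (6, 4, 2), (6, 7, 3), (8, 7, 4), (9, 3, 2)]


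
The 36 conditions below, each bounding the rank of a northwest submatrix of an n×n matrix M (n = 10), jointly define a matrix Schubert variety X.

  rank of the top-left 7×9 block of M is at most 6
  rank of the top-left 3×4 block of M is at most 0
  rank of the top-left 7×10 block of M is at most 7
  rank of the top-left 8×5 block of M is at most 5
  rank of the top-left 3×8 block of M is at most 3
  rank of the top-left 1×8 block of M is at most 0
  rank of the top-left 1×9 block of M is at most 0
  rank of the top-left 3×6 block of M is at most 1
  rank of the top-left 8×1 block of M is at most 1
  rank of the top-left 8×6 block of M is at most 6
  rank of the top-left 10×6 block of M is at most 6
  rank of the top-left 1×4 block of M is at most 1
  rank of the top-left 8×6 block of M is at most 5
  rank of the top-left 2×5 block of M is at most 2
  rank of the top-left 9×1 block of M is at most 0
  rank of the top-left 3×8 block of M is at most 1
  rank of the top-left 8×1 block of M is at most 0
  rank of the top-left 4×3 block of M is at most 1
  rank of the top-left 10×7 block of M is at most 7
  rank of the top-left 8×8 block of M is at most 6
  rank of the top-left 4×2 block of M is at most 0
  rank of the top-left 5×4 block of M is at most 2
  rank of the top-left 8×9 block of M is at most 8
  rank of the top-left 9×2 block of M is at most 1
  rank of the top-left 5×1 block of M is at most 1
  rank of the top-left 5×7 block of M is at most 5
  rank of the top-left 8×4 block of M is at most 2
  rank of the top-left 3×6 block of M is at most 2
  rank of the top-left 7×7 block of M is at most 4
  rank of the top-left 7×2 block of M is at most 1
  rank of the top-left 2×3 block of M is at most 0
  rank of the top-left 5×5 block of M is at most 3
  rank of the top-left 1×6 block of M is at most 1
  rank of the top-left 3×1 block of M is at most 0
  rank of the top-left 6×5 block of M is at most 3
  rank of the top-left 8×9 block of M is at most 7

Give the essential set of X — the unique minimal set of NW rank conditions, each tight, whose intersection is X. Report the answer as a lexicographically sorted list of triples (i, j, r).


Propagating the 36 rank bounds to every northwest block:

  row 1: 0  0  0  0  0  0  0  0  0  1
  row 2: 0  0  0  0  1  1  1  1  1  2
  row 3: 0  0  0  0  1  1  1  1  2  3
  row 4: 0  0  1  1  2  2  2  2  3  4
  row 5: 0  1  2  2  3  3  3  3  4  5
  row 6: 0  1  2  2  3  4  4  4  5  6
  row 7: 0  1  2  2  3  4  4  5  6  7
  row 8: 0  1  2  2  3  4  5  6  7  8
  row 9: 0  1  2  3  4  5  6  7  8  9
  row 10: 1  2  3  4  5  6  7  8  9  10

second differences of R give the permutation w = (10, 5, 9, 3, 2, 6, 8, 7, 4, 1).

ℓ(w)=31; the 7 essential cells (i,j,r):

[(1, 9, 0), (3, 4, 0), (3, 8, 1), (4, 2, 0), (7, 7, 4), (8, 4, 2), (9, 1, 0)]


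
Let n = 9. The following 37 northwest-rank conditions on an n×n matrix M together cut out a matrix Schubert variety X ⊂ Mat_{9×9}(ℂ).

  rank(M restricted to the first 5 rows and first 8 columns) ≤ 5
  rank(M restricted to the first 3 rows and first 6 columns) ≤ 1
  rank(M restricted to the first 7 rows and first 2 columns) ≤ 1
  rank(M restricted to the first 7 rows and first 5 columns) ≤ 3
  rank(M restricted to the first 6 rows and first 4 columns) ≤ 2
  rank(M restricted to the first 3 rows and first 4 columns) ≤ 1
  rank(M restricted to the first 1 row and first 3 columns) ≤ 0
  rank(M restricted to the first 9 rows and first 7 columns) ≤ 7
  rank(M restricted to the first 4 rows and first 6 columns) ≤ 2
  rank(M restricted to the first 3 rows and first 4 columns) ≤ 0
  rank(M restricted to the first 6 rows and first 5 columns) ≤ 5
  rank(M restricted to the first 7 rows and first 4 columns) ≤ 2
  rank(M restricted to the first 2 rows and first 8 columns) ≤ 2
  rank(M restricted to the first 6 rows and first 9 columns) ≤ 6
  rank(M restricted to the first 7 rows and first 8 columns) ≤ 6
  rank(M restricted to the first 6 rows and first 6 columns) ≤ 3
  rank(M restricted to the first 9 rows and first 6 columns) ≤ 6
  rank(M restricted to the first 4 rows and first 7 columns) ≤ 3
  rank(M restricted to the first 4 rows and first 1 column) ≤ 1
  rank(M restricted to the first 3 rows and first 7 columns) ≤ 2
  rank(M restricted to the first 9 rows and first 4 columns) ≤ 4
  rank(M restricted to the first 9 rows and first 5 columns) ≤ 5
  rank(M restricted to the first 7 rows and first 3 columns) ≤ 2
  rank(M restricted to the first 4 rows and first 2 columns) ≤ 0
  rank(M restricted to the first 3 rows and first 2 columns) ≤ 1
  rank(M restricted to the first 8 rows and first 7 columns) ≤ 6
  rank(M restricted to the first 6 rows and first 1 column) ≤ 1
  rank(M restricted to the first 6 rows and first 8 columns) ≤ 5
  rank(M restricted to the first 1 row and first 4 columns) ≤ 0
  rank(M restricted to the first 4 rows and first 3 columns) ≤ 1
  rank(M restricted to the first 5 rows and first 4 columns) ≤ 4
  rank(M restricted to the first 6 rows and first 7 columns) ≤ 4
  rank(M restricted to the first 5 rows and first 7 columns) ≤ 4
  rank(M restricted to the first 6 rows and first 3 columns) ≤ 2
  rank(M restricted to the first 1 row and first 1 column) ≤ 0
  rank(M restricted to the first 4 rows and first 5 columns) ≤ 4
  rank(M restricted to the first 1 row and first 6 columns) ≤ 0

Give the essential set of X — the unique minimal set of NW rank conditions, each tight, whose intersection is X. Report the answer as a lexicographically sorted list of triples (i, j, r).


Reconstructing r_w from the 37 given conditions:

  row 1: 0 0 0 0 0 0 1 1 1
  row 2: 0 0 0 0 1 1 2 2 2
  row 3: 0 0 0 0 1 1 2 3 3
  row 4: 0 0 1 1 2 2 3 4 4
  row 5: 1 1 2 2 3 3 4 5 5
  row 6: 1 1 2 2 3 3 4 5 6
  row 7: 1 1 2 2 3 4 5 6 7
  row 8: 1 2 3 3 4 5 6 7 8
  row 9: 1 2 3 4 5 6 7 8 9

giving w = (7, 5, 8, 3, 1, 9, 6, 2, 4) via Δ²R.

Fulton essential set (7 of the 22 Rothe cells):

[(1, 6, 0), (3, 4, 0), (3, 6, 1), (4, 2, 0), (6, 6, 3), (7, 2, 1), (7, 4, 2)]


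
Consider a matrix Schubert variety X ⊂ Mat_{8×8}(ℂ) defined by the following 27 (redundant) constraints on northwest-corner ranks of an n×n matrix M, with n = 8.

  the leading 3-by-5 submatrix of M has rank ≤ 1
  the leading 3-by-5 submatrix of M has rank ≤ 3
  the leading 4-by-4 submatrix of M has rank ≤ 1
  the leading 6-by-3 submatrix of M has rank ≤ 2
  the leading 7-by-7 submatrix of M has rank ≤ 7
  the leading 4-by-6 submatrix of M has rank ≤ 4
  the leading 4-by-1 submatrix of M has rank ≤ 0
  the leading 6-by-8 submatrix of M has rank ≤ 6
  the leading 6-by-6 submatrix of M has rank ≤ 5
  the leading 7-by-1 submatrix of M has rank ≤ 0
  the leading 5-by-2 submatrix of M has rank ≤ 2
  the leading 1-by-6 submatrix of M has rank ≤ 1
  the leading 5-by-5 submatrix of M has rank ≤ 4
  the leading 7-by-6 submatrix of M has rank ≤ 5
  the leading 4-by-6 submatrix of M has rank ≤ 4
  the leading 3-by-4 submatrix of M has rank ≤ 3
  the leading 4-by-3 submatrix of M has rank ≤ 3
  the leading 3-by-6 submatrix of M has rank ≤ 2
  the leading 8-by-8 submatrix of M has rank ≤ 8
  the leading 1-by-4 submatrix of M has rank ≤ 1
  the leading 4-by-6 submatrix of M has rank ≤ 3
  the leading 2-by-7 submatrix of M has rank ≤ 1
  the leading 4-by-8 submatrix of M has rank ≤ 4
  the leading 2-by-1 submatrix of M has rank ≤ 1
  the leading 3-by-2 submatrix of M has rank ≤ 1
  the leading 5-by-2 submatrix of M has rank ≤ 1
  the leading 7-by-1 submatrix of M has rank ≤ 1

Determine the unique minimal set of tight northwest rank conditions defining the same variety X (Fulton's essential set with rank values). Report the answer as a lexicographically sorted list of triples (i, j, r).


Recovering R(i,j) via the rank-extension bound from the 27 conditions:

  0  1  1  1  1  1  1  1
  0  1  1  1  1  1  1  2
  0  1  1  1  1  2  2  3
  0  1  1  1  2  3  3  4
  0  1  2  2  3  4  4  5
  0  1  2  3  4  5  5  6
  0  1  2  3  4  5  6  7
  1  2  3  4  5  6  7  8

second differences of R give the permutation w = (2, 8, 6, 5, 3, 4, 7, 1).

D(w) has 17 cells with 4 SE-corners; essential set:

[(2, 7, 1), (3, 5, 1), (4, 4, 1), (7, 1, 0)]


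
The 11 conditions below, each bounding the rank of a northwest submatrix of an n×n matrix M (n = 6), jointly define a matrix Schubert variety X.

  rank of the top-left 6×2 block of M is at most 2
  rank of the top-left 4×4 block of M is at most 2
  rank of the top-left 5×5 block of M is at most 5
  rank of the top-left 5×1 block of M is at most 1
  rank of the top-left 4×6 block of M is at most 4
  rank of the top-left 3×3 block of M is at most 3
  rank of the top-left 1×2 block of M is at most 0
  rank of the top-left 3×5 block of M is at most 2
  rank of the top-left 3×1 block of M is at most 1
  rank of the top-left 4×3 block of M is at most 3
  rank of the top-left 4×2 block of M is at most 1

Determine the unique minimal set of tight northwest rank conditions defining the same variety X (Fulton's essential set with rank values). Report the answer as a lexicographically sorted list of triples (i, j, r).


Recovering R(i,j) via the rank-extension bound from the 11 conditions:

  i=1: 0, 0, 1, 1, 1, 1
  i=2: 1, 1, 2, 2, 2, 2
  i=3: 1, 1, 2, 2, 2, 3
  i=4: 1, 1, 2, 2, 3, 4
  i=5: 1, 2, 3, 3, 4, 5
  i=6: 1, 2, 3, 4, 5, 6

the unique w with this rank table is (3, 1, 6, 5, 2, 4).

4 SE-corners of the 7-cell Rothe diagram give Ess(w):

[(1, 2, 0), (3, 5, 2), (4, 2, 1), (4, 4, 2)]


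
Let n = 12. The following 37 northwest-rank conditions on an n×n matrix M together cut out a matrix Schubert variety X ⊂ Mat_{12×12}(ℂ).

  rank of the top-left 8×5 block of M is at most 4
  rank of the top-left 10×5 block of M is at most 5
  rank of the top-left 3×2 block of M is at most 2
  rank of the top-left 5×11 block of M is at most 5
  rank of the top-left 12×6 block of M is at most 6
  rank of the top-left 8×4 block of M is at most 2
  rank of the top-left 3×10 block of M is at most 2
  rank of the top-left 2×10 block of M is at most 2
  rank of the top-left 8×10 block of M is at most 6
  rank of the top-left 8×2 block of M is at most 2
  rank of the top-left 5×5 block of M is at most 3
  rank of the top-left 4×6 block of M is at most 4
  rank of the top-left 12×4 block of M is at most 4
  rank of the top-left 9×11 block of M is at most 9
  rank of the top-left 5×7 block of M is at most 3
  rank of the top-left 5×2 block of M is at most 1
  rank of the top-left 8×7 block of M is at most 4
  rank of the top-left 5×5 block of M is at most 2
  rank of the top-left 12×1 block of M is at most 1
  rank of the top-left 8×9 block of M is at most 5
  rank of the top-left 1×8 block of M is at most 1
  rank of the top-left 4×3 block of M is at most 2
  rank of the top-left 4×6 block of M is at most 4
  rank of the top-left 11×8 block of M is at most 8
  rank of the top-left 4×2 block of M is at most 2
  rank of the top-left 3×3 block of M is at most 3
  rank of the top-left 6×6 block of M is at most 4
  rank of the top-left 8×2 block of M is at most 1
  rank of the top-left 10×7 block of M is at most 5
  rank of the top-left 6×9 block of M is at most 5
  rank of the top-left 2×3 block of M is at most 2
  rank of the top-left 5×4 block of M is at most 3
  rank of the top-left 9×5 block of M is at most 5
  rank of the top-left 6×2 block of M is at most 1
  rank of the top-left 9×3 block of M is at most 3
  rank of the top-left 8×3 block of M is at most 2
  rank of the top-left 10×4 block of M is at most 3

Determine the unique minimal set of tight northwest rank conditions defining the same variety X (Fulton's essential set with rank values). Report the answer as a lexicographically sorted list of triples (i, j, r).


The tightest implied rank at each (i,j), from the 37 conditions:

  row 1: 1 1 1 1 1 1 1 1 1 1 1 1
  row 2: 1 1 2 2 2 2 2 2 2 2 2 2
  row 3: 1 1 2 2 2 2 2 2 2 2 3 3
  row 4: 1 1 2 2 2 3 3 3 3 3 4 4
  row 5: 1 1 2 2 2 3 3 4 4 4 5 5
  row 6: 1 1 2 2 3 4 4 5 5 5 6 6
  row 7: 1 1 2 2 3 4 4 5 5 6 7 7
  row 8: 1 1 2 2 3 4 4 5 5 6 7 8
  row 9: 1 2 3 3 4 5 5 6 6 7 8 9
  row 10: 1 2 3 3 4 5 5 6 7 8 9 10
  row 11: 1 2 3 4 5 6 6 7 8 9 10 11
  row 12: 1 2 3 4 5 6 7 8 9 10 11 12

the unique w with this rank table is (1, 3, 11, 6, 8, 5, 10, 12, 2, 9, 4, 7).

Rothe diagram D(w) (28 cells), 9 SE-corners (essential conditions):

[(3, 10, 2), (5, 5, 2), (5, 7, 3), (8, 2, 1), (8, 4, 2), (8, 7, 4), (8, 9, 5), (10, 4, 3), (10, 7, 5)]


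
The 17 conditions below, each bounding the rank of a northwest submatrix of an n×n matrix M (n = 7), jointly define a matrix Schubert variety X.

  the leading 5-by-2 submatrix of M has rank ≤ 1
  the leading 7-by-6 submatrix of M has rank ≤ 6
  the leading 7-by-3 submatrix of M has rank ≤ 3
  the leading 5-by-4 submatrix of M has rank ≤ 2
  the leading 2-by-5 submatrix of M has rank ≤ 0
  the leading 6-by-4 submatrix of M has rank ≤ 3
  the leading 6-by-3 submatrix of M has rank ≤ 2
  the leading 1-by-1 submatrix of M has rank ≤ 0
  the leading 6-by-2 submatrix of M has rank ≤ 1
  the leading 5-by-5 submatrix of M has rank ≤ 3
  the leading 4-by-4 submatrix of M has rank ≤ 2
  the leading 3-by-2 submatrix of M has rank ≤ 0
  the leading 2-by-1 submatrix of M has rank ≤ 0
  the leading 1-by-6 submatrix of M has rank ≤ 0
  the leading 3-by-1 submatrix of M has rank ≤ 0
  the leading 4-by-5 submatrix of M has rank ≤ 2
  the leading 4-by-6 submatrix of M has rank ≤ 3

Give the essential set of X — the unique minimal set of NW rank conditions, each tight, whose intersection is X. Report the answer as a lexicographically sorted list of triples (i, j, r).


Recovering R(i,j) via the rank-extension bound from the 17 conditions:

  0  0  0  0  0  0  1
  0  0  0  0  0  1  2
  0  0  1  1  1  2  3
  1  1  2  2  2  3  4
  1  1  2  2  3  4  5
  1  1  2  3  4  5  6
  1  2  3  4  5  6  7

so w = (7, 6, 3, 1, 5, 4, 2).

Rothe diagram D(w) (16 cells), 5 SE-corners (essential conditions):

[(1, 6, 0), (2, 5, 0), (3, 2, 0), (5, 4, 2), (6, 2, 1)]


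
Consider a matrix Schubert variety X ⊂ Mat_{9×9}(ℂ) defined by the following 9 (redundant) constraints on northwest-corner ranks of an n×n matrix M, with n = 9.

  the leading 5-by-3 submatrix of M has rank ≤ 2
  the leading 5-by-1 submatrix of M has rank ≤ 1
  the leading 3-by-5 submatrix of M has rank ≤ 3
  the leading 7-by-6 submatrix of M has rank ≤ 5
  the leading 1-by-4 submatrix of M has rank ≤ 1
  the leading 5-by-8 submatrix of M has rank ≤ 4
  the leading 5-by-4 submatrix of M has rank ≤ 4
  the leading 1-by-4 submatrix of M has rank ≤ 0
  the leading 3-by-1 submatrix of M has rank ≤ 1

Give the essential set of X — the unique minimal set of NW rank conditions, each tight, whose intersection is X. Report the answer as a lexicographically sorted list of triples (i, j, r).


Recovering R(i,j) via the rank-extension bound from the 9 conditions:

  0, 0, 0, 0, 1, 1, 1, 1, 1
  1, 1, 1, 1, 2, 2, 2, 2, 2
  1, 2, 2, 2, 3, 3, 3, 3, 3
  1, 2, 2, 3, 4, 4, 4, 4, 4
  1, 2, 2, 3, 4, 4, 4, 4, 5
  1, 2, 3, 4, 5, 5, 5, 5, 6
  1, 2, 3, 4, 5, 5, 6, 6, 7
  1, 2, 3, 4, 5, 6, 7, 7, 8
  1, 2, 3, 4, 5, 6, 7, 8, 9

hence w(1..9) = (5, 1, 2, 4, 9, 3, 7, 6, 8).

ℓ(w)=10; the 4 essential cells (i,j,r):

[(1, 4, 0), (5, 3, 2), (5, 8, 4), (7, 6, 5)]


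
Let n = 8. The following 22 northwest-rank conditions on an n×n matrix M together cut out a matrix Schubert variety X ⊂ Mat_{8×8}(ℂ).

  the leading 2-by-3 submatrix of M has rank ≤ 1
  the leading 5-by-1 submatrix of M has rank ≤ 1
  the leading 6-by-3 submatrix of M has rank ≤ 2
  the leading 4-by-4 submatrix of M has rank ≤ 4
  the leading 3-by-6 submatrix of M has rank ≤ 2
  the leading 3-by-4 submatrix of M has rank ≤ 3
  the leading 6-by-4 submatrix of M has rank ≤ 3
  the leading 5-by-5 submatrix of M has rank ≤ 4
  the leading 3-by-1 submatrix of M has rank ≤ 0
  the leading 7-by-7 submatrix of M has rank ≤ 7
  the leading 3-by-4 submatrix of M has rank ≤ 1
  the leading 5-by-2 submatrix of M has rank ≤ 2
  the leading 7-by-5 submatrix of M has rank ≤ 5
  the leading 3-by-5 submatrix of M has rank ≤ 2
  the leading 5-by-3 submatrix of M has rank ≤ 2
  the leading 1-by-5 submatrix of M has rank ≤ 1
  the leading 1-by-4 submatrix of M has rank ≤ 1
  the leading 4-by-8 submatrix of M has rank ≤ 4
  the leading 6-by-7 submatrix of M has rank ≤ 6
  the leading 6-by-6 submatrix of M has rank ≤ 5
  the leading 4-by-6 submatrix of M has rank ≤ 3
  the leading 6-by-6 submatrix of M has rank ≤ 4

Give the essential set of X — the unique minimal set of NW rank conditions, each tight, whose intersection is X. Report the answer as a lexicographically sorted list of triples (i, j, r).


Reconstructing r_w from the 22 given conditions:

  R[1]: 0 | 1 | 1 | 1 | 1 | 1 | 1 | 1
  R[2]: 0 | 1 | 1 | 1 | 2 | 2 | 2 | 2
  R[3]: 0 | 1 | 1 | 1 | 2 | 2 | 3 | 3
  R[4]: 1 | 2 | 2 | 2 | 3 | 3 | 4 | 4
  R[5]: 1 | 2 | 2 | 3 | 4 | 4 | 5 | 5
  R[6]: 1 | 2 | 2 | 3 | 4 | 4 | 5 | 6
  R[7]: 1 | 2 | 3 | 4 | 5 | 5 | 6 | 7
  R[8]: 1 | 2 | 3 | 4 | 5 | 6 | 7 | 8

reading off 1-entries of Δ²R: w = (2, 5, 7, 1, 4, 8, 3, 6).

ℓ(w)=11; the 5 essential cells (i,j,r):

[(3, 1, 0), (3, 4, 1), (3, 6, 2), (6, 3, 2), (6, 6, 4)]


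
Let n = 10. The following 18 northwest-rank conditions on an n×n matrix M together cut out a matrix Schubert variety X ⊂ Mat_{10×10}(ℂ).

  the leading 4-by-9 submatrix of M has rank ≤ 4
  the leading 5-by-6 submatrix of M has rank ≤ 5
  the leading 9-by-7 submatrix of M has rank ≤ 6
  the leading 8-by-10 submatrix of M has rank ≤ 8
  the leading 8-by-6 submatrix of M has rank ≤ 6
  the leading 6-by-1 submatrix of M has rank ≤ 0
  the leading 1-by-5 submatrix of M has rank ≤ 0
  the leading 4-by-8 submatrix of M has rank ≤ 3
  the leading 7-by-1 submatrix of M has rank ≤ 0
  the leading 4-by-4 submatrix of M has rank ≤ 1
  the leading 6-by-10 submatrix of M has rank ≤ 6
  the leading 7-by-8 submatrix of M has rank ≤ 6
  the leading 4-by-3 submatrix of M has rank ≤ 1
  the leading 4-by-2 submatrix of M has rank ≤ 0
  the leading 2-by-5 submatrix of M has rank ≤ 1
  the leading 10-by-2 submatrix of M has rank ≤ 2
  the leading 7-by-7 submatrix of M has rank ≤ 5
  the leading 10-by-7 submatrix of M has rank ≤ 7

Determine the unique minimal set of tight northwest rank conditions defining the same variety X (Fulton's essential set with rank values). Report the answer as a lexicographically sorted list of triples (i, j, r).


Computing R[i][j] = min implied NW-rank bound (n=10, 18 conditions):

  0, 0, 0, 0, 0, 1, 1, 1, 1, 1
  0, 0, 1, 1, 1, 2, 2, 2, 2, 2
  0, 0, 1, 1, 2, 3, 3, 3, 3, 3
  0, 0, 1, 1, 2, 3, 3, 3, 4, 4
  0, 1, 2, 2, 3, 4, 4, 4, 5, 5
  0, 1, 2, 3, 4, 5, 5, 5, 6, 6
  0, 1, 2, 3, 4, 5, 5, 6, 7, 7
  1, 2, 3, 4, 5, 6, 6, 7, 8, 8
  1, 2, 3, 4, 5, 6, 6, 7, 8, 9
  1, 2, 3, 4, 5, 6, 7, 8, 9, 10

reading off 1-entries of Δ²R: w = (6, 3, 5, 9, 2, 4, 8, 1, 10, 7).

D(w) has 20 cells with 7 SE-corners; essential set:

[(1, 5, 0), (4, 2, 0), (4, 4, 1), (4, 8, 3), (7, 1, 0), (7, 7, 5), (9, 7, 6)]


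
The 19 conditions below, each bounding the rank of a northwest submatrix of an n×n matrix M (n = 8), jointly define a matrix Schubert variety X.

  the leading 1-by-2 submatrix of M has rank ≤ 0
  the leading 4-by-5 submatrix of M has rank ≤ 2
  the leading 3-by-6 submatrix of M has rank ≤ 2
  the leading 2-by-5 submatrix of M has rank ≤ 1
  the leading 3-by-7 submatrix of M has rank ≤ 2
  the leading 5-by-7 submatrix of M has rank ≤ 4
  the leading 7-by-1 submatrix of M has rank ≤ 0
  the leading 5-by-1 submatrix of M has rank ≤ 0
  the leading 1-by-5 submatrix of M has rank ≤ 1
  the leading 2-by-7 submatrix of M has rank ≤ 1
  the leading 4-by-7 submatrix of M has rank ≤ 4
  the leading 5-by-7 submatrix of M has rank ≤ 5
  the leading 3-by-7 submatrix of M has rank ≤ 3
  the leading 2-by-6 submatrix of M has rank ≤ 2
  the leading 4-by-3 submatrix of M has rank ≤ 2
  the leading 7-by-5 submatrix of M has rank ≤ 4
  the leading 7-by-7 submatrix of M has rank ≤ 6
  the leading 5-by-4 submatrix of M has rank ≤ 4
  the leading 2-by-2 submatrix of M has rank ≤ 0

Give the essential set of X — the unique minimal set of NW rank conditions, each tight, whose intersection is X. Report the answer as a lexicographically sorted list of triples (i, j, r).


Rank table r_w(8×8) implied by the 19 constraints:

  R[1]: 0 0 1 1 1 1 1 1
  R[2]: 0 0 1 1 1 1 1 2
  R[3]: 0 1 2 2 2 2 2 3
  R[4]: 0 1 2 2 2 3 3 4
  R[5]: 0 1 2 3 3 4 4 5
  R[6]: 0 1 2 3 4 5 5 6
  R[7]: 0 1 2 3 4 5 6 7
  R[8]: 1 2 3 4 5 6 7 8

hence w(1..8) = (3, 8, 2, 6, 4, 5, 7, 1).

ℓ(w)=15; the 4 essential cells (i,j,r):

[(2, 2, 0), (2, 7, 1), (4, 5, 2), (7, 1, 0)]


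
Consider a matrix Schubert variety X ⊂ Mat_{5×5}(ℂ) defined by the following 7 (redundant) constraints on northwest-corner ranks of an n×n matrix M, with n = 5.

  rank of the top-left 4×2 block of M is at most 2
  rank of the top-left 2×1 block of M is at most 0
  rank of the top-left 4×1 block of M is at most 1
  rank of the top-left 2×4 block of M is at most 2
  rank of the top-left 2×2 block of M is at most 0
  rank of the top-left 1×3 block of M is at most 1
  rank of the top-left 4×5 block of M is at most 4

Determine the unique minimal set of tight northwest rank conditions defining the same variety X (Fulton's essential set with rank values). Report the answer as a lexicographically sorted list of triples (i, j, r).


Reconstructing r_w from the 7 given conditions:

  i=1: 0, 0, 1, 1, 1
  i=2: 0, 0, 1, 2, 2
  i=3: 1, 1, 2, 3, 3
  i=4: 1, 2, 3, 4, 4
  i=5: 1, 2, 3, 4, 5

reading off 1-entries of Δ²R: w = (3, 4, 1, 2, 5).

1 SE-corner of the 4-cell Rothe diagram gives Ess(w):

[(2, 2, 0)]


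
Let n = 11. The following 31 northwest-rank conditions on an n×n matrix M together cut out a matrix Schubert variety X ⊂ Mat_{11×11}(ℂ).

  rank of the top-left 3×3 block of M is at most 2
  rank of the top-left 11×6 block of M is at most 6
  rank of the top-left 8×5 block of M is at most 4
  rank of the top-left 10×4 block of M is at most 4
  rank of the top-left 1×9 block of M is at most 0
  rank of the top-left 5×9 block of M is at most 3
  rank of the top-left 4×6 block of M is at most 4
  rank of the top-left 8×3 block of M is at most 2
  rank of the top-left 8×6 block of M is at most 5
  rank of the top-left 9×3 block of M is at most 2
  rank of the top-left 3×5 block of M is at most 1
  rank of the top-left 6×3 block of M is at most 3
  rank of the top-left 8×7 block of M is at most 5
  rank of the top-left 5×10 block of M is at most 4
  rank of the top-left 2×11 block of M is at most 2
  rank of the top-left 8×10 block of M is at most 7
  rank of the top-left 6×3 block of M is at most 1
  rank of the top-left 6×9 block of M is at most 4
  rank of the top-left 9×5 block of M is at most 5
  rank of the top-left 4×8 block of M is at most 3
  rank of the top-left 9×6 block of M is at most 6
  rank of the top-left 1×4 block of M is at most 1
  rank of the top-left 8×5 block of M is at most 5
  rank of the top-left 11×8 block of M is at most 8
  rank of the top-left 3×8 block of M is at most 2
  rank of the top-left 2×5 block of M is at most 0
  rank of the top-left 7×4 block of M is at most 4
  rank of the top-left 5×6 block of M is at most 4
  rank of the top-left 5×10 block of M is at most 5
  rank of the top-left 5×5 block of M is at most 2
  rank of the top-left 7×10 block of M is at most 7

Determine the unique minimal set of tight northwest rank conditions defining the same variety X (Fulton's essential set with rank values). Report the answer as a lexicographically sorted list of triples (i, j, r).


The tightest implied rank at each (i,j), from the 31 conditions:

  i=1: 0 | 0 | 0 | 0 | 0 | 0 | 0 | 0 | 0 | 1 | 1
  i=2: 0 | 0 | 0 | 0 | 0 | 1 | 1 | 1 | 1 | 2 | 2
  i=3: 1 | 1 | 1 | 1 | 1 | 2 | 2 | 2 | 2 | 3 | 3
  i=4: 1 | 1 | 1 | 2 | 2 | 3 | 3 | 3 | 3 | 4 | 4
  i=5: 1 | 1 | 1 | 2 | 2 | 3 | 3 | 3 | 3 | 4 | 5
  i=6: 1 | 1 | 1 | 2 | 3 | 4 | 4 | 4 | 4 | 5 | 6
  i=7: 1 | 2 | 2 | 3 | 4 | 5 | 5 | 5 | 5 | 6 | 7
  i=8: 1 | 2 | 2 | 3 | 4 | 5 | 5 | 6 | 6 | 7 | 8
  i=9: 1 | 2 | 2 | 3 | 4 | 5 | 6 | 7 | 7 | 8 | 9
  i=10: 1 | 2 | 3 | 4 | 5 | 6 | 7 | 8 | 8 | 9 | 10
  i=11: 1 | 2 | 3 | 4 | 5 | 6 | 7 | 8 | 9 | 10 | 11

so w = (10, 6, 1, 4, 11, 5, 2, 8, 7, 3, 9).

ℓ(w)=27; the 7 essential cells (i,j,r):

[(1, 9, 0), (2, 5, 0), (5, 5, 2), (5, 9, 3), (6, 3, 1), (8, 7, 5), (9, 3, 2)]


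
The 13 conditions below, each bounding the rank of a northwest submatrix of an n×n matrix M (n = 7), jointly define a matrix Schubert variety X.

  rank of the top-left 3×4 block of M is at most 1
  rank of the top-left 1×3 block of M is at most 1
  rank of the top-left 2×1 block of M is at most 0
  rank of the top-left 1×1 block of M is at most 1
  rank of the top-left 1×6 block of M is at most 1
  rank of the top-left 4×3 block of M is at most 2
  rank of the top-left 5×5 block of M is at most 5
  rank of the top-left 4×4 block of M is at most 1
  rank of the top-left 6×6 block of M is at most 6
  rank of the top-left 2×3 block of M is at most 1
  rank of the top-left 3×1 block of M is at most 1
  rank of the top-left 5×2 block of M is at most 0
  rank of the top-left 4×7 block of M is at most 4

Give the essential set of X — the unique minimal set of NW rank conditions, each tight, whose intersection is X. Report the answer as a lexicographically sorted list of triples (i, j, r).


Propagating the 13 rank bounds to every northwest block:

  row 1: 0 0 1 1 1 1 1
  row 2: 0 0 1 1 2 2 2
  row 3: 0 0 1 1 2 3 3
  row 4: 0 0 1 1 2 3 4
  row 5: 0 0 1 2 3 4 5
  row 6: 1 1 2 3 4 5 6
  row 7: 1 2 3 4 5 6 7

so w = (3, 5, 6, 7, 4, 1, 2).

Fulton essential set (2 of the 13 Rothe cells):

[(4, 4, 1), (5, 2, 0)]


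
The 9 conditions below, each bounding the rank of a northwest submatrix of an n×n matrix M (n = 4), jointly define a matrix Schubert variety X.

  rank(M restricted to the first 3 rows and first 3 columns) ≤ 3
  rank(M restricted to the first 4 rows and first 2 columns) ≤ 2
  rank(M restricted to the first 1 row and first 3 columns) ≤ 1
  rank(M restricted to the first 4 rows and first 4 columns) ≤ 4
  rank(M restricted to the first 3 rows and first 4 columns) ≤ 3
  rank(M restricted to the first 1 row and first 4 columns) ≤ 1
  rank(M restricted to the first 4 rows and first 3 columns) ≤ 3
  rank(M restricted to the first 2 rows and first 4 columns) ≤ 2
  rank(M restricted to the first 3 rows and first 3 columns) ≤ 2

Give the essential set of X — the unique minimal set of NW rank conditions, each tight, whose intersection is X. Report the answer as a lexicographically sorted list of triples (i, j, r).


Rank table r_w(4×4) implied by the 9 constraints:

  row 1: 1 1 1 1
  row 2: 1 2 2 2
  row 3: 1 2 2 3
  row 4: 1 2 3 4

reading off 1-entries of Δ²R: w = (1, 2, 4, 3).

1 SE-corner of the 1-cell Rothe diagram gives Ess(w):

[(3, 3, 2)]


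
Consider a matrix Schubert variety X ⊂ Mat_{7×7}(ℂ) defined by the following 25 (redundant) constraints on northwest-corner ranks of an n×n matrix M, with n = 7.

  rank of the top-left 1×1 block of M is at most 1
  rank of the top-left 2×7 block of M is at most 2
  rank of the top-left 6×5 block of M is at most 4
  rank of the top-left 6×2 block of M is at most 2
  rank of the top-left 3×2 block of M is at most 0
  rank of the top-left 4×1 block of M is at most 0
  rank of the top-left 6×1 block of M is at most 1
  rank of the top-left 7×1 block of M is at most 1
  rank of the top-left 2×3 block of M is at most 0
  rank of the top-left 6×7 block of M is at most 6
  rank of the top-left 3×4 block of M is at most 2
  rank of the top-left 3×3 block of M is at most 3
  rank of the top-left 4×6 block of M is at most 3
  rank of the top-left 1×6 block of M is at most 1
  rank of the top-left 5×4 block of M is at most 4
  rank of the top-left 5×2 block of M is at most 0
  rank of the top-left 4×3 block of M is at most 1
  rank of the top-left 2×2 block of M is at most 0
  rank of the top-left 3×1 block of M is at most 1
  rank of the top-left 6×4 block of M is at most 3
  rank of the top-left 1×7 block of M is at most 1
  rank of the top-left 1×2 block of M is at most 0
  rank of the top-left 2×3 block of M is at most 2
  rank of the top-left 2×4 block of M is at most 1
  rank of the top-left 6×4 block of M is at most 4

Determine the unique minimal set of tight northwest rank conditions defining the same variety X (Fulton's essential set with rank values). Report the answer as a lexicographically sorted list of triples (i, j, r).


Computing R[i][j] = min implied NW-rank bound (n=7, 25 conditions):

  0, 0, 0, 1, 1, 1, 1
  0, 0, 0, 1, 2, 2, 2
  0, 0, 1, 2, 3, 3, 3
  0, 0, 1, 2, 3, 3, 4
  0, 0, 1, 2, 3, 4, 5
  1, 1, 2, 3, 4, 5, 6
  1, 2, 3, 4, 5, 6, 7

the unique w with this rank table is (4, 5, 3, 7, 6, 1, 2).

D(w) has 13 cells with 3 SE-corners; essential set:

[(2, 3, 0), (4, 6, 3), (5, 2, 0)]


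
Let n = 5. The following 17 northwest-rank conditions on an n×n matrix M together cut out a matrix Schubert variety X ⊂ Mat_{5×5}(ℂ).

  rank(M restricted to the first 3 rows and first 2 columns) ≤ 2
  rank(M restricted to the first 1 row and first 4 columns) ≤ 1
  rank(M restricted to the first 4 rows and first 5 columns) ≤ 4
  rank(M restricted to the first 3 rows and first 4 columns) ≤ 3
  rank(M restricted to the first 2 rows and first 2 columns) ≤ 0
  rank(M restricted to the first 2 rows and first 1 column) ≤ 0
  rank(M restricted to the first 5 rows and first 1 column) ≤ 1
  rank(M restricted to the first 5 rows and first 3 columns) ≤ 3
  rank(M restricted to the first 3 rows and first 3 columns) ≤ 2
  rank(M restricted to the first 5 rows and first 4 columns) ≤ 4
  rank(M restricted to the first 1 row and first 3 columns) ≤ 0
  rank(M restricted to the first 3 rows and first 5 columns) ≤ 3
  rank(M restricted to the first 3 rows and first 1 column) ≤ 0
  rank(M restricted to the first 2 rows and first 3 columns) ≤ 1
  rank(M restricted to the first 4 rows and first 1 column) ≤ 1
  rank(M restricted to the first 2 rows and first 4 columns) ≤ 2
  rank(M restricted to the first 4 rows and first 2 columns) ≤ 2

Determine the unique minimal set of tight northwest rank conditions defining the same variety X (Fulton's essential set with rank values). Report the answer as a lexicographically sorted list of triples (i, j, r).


Computing R[i][j] = min implied NW-rank bound (n=5, 17 conditions):

  i=1: 0  0  0  1  1
  i=2: 0  0  1  2  2
  i=3: 0  1  2  3  3
  i=4: 1  2  3  4  4
  i=5: 1  2  3  4  5

second differences of R give the permutation w = (4, 3, 2, 1, 5).

Rothe diagram D(w) (6 cells), 3 SE-corners (essential conditions):

[(1, 3, 0), (2, 2, 0), (3, 1, 0)]


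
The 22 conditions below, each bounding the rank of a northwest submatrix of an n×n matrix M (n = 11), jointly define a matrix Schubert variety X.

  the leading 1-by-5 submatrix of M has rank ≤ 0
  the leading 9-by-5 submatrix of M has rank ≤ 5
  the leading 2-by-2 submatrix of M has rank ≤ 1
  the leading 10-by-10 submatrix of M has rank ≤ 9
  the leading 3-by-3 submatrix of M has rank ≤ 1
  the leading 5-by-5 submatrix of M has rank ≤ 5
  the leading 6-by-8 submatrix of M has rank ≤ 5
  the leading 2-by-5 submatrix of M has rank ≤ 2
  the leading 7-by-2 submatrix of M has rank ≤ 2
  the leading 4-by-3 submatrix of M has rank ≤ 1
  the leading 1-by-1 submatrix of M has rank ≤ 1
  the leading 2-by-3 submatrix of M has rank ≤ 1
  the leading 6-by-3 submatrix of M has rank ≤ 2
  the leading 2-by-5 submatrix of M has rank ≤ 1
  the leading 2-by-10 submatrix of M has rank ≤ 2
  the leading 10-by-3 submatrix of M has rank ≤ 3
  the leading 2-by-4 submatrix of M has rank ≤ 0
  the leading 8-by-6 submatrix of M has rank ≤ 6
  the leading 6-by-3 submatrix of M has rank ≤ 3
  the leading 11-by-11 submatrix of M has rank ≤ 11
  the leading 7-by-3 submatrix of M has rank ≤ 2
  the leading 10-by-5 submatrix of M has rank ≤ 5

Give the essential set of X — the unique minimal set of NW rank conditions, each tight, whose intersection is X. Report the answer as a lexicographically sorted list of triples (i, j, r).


The tightest implied rank at each (i,j), from the 22 conditions:

  row 1: 0  0  0  0  0  1  1  1  1  1  1
  row 2: 0  0  0  0  1  2  2  2  2  2  2
  row 3: 1  1  1  1  2  3  3  3  3  3  3
  row 4: 1  1  1  2  3  4  4  4  4  4  4
  row 5: 1  2  2  3  4  5  5  5  5  5  5
  row 6: 1  2  2  3  4  5  5  5  6  6  6
  row 7: 1  2  2  3  4  5  6  6  7  7  7
  row 8: 1  2  3  4  5  6  7  7  8  8  8
  row 9: 1  2  3  4  5  6  7  8  9  9  9
  row 10: 1  2  3  4  5  6  7  8  9  9  10
  row 11: 1  2  3  4  5  6  7  8  9  10  11

reading off 1-entries of Δ²R: w = (6, 5, 1, 4, 2, 9, 7, 3, 8, 11, 10).

D(w) has 16 cells with 6 SE-corners; essential set:

[(1, 5, 0), (2, 4, 0), (4, 3, 1), (6, 8, 5), (7, 3, 2), (10, 10, 9)]
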